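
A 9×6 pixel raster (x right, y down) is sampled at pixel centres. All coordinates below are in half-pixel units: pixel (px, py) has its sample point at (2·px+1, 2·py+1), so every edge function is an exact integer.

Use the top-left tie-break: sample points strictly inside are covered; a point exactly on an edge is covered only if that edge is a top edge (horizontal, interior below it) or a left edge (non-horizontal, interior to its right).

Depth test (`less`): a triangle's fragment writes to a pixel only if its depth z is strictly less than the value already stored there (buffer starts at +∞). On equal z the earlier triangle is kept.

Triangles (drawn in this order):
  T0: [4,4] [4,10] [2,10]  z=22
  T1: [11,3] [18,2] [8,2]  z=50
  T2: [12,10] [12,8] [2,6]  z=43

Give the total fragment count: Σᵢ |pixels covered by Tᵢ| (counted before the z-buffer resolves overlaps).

T0:
  2·area = 12
  edge (4, 4)→(4, 10): d=(0,6) right/bottom  bias=-1
  edge (4, 10)→(2, 10): d=(-2,0) right/bottom  bias=-1
  edge (2, 10)→(4, 4): d=(2,-6) top-left  bias=+0
    (2,0)@(5, 1): e=[-6,18,0] → ·  [on edge]
    (1,3)@(3, 7): e=[6,6,0] → █  [on edge]
    (2,3)@(5, 7): e=[-6,6,12] → ·
    (1,4)@(3, 9): e=[6,2,4] → █
    (2,4)@(5, 9): e=[-6,2,16] → ·
    (1,5)@(3, 11): e=[6,-2,8] → ·
  covered (2 px):
    · · · · · · · · ·
    · · · · · · · · ·
    · · · · · · · · ·
    · █ · · · · · · ·
    · █ · · · · · · ·
    · · · · · · · · ·
T1:
  2·area = 10  (B↔C swapped to make it positive)
  edge (11, 3)→(8, 2): d=(-3,-1) top-left  bias=+0
  edge (8, 2)→(18, 2): d=(10,0) top-left  bias=+0
  edge (18, 2)→(11, 3): d=(-7,1) right/bottom  bias=-1
    (2,0)@(5, 1): e=[0,-10,20] → ·  [on edge]
    (5,1)@(11, 3): e=[0,10,0] → ·  [on edge]
    (8,2)@(17, 5): e=[0,30,-20] → ·  [on edge]
  covered (0 px):
    · · · · · · · · ·
    · · · · · · · · ·
    · · · · · · · · ·
    · · · · · · · · ·
    · · · · · · · · ·
    · · · · · · · · ·
T2:
  2·area = 20  (B↔C swapped to make it positive)
  edge (12, 10)→(2, 6): d=(-10,-4) top-left  bias=+0
  edge (2, 6)→(12, 8): d=(10,2) right/bottom  bias=-1
  edge (12, 8)→(12, 10): d=(0,2) right/bottom  bias=-1
    (2,3)@(5, 7): e=[2,4,14] → █
    (3,3)@(7, 7): e=[10,0,10] → ·  [on edge]
    (2,4)@(5, 9): e=[-18,24,14] → ·
    (5,4)@(11, 9): e=[6,12,2] → █
    (6,4)@(13, 9): e=[14,8,-2] → ·
    (8,4)@(17, 9): e=[30,0,-10] → ·  [on edge]
    (5,5)@(11, 11): e=[-14,32,2] → ·
  covered (2 px):
    · · · · · · · · ·
    · · · · · · · · ·
    · · · · · · · · ·
    · · █ · · · · · ·
    · · · · · █ · · ·
    · · · · · · · · ·

Answer: 4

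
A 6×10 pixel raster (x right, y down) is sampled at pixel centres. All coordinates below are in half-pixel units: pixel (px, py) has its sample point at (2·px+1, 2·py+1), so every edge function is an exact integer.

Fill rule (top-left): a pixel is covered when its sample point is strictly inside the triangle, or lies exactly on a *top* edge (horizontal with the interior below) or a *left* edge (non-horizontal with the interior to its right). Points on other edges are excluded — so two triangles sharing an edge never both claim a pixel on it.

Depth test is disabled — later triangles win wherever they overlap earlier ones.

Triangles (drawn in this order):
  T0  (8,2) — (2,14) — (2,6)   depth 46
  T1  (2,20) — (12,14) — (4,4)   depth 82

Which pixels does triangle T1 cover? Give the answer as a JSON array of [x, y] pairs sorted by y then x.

T0:
  2·area = 48
  edge (8, 2)→(2, 14): d=(-6,12) right/bottom  bias=-1
  edge (2, 14)→(2, 6): d=(0,-8) top-left  bias=+0
  edge (2, 6)→(8, 2): d=(6,-4) top-left  bias=+0
    (3,1)@(7, 3): e=[6,40,2] → X
    (4,1)@(9, 3): e=[-18,56,10] → .
    (2,2)@(5, 5): e=[18,24,6] → X
    (3,2)@(7, 5): e=[-6,40,14] → .
    (1,3)@(3, 7): e=[30,8,10] → X
    (3,3)@(7, 7): e=[-18,40,26] → .
    (1,4)@(3, 9): e=[18,8,22] → X
    (2,4)@(5, 9): e=[-6,24,30] → .
    (1,5)@(3, 11): e=[6,8,34] → X
    (2,5)@(5, 11): e=[-18,24,42] → .
    (1,6)@(3, 13): e=[-6,8,46] → .
  covered (6 px):
    . . . . . .
    . . . X . .
    . . X . . .
    . X X . . .
    . X . . . .
    . X . . . .
    . . . . . .
    . . . . . .
    . . . . . .
    . . . . . .
T1:
  2·area = 148  (B↔C swapped to make it positive)
  edge (2, 20)→(4, 4): d=(2,-16) top-left  bias=+0
  edge (4, 4)→(12, 14): d=(8,10) right/bottom  bias=-1
  edge (12, 14)→(2, 20): d=(-10,6) right/bottom  bias=-1
    (2,3)@(5, 7): e=[22,14,112] → X
    (3,3)@(7, 7): e=[54,-6,100] → .
    (2,4)@(5, 9): e=[26,30,92] → X
    (3,4)@(7, 9): e=[58,10,80] → X
    (4,4)@(9, 9): e=[90,-10,68] → .
    (2,5)@(5, 11): e=[30,46,72] → X
    (4,5)@(9, 11): e=[94,6,48] → X
    (5,5)@(11, 11): e=[126,-14,36] → .
    (1,6)@(3, 13): e=[2,82,64] → X
    (5,6)@(11, 13): e=[130,2,16] → X
    (1,7)@(3, 15): e=[6,98,44] → X
    (5,7)@(11, 15): e=[134,18,-4] → .
    (3,8)@(7, 17): e=[74,74,0] → .  [on edge]
  covered (18 px):
    . . . . . .
    . . . . . .
    . . . . . .
    . . X . . .
    . . X X . .
    . . X X X .
    . X X X X X
    . X X X X .
    . X X . . .
    . X . . . .

Final: [[2,3],[2,4],[3,4],[2,5],[3,5],[4,5],[1,6],[2,6],[3,6],[4,6],[5,6],[1,7],[2,7],[3,7],[4,7],[1,8],[2,8],[1,9]]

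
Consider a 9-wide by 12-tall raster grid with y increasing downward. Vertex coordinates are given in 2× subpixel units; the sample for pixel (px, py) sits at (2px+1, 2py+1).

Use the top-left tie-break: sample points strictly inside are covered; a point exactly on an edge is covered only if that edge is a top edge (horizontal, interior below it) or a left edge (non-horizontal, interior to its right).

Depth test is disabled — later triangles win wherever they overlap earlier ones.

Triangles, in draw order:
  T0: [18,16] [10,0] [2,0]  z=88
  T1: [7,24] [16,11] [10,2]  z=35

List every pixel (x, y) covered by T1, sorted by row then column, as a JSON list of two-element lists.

T0:
  2·area = 128  (B↔C swapped to make it positive)
  edge (18, 16)→(2, 0): d=(-16,-16) top-left  bias=+0
  edge (2, 0)→(10, 0): d=(8,0) top-left  bias=+0
  edge (10, 0)→(18, 16): d=(8,16) right/bottom  bias=-1
    (1,0)@(3, 1): e=[0,8,120] → █  [on edge]
    (2,0)@(5, 1): e=[32,8,88] → █
    (3,0)@(7, 1): e=[64,8,56] → █
    (4,0)@(9, 1): e=[96,8,24] → █
    (5,0)@(11, 1): e=[128,8,-8] → ·
    (1,1)@(3, 3): e=[-32,24,136] → ·
    (2,1)@(5, 3): e=[0,24,104] → █  [on edge]
    (5,1)@(11, 3): e=[96,24,8] → █
    (6,1)@(13, 3): e=[128,24,-24] → ·
    (2,2)@(5, 5): e=[-32,40,120] → ·
    (3,2)@(7, 5): e=[0,40,88] → █  [on edge]
    (6,2)@(13, 5): e=[96,40,-8] → ·
    (4,3)@(9, 7): e=[0,56,72] → █  [on edge]
    (5,4)@(11, 9): e=[0,72,56] → █  [on edge]
    (6,5)@(13, 11): e=[0,88,40] → █  [on edge]
    (7,6)@(15, 13): e=[0,104,24] → █  [on edge]
    (8,7)@(17, 15): e=[0,120,8] → █  [on edge]
  covered (20 px):
    · █ █ █ █ · · · ·
    · · █ █ █ █ · · ·
    · · · █ █ █ · · ·
    · · · · █ █ █ · ·
    · · · · · █ █ · ·
    · · · · · · █ █ ·
    · · · · · · · █ ·
    · · · · · · · · █
    · · · · · · · · ·
    · · · · · · · · ·
    · · · · · · · · ·
    · · · · · · · · ·
T1:
  2·area = 159  (B↔C swapped to make it positive)
  edge (7, 24)→(10, 2): d=(3,-22) top-left  bias=+0
  edge (10, 2)→(16, 11): d=(6,9) right/bottom  bias=-1
  edge (16, 11)→(7, 24): d=(-9,13) right/bottom  bias=-1
    (5,2)@(11, 5): e=[31,9,119] → █
    (6,2)@(13, 5): e=[75,-9,93] → ·
    (5,3)@(11, 7): e=[37,21,101] → █
    (6,3)@(13, 7): e=[81,3,75] → █
    (7,3)@(15, 7): e=[125,-15,49] → ·
    (5,4)@(11, 9): e=[43,33,83] → █
    (7,4)@(15, 9): e=[131,-3,31] → ·
    (4,5)@(9, 11): e=[5,63,91] → █
    (7,5)@(15, 11): e=[137,9,13] → █
    (8,5)@(17, 11): e=[181,-9,-13] → ·
    (4,6)@(9, 13): e=[11,75,73] → █
    (7,6)@(15, 13): e=[143,21,-5] → ·
  covered (19 px):
    · · · · · · · · ·
    · · · · · · · · ·
    · · · · · █ · · ·
    · · · · · █ █ · ·
    · · · · · █ █ · ·
    · · · · █ █ █ █ ·
    · · · · █ █ █ · ·
    · · · · █ █ █ · ·
    · · · · █ █ · · ·
    · · · · █ · · · ·
    · · · · █ · · · ·
    · · · · · · · · ·

Result: [[5,2],[5,3],[6,3],[5,4],[6,4],[4,5],[5,5],[6,5],[7,5],[4,6],[5,6],[6,6],[4,7],[5,7],[6,7],[4,8],[5,8],[4,9],[4,10]]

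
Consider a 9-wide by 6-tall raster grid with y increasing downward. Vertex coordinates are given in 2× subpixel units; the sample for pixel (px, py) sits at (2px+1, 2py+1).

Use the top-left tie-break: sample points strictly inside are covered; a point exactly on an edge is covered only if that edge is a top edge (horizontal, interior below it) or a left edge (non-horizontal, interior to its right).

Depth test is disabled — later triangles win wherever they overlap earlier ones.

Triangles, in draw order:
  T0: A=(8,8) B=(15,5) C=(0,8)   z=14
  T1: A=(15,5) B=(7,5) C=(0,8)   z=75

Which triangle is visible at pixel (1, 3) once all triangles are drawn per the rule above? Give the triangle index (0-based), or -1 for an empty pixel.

T0:
  2·area = 24  (B↔C swapped to make it positive)
  edge (8, 8)→(0, 8): d=(-8,0) right/bottom  bias=-1
  edge (0, 8)→(15, 5): d=(15,-3) top-left  bias=+0
  edge (15, 5)→(8, 8): d=(-7,3) right/bottom  bias=-1
    (7,2)@(15, 5): e=[24,0,0] → ·  [on edge]
    (2,3)@(5, 7): e=[8,0,16] → #  [on edge]
    (3,3)@(7, 7): e=[8,6,10] → #
    (4,3)@(9, 7): e=[8,12,4] → #
    (5,3)@(11, 7): e=[8,18,-2] → ·
    (2,4)@(5, 9): e=[-8,30,2] → ·
    (3,4)@(7, 9): e=[-8,36,-4] → ·
    (4,4)@(9, 9): e=[-8,42,-10] → ·
    (0,5)@(1, 11): e=[-24,48,0] → ·  [on edge]
  covered (3 px):
    · · · · · · · · ·
    · · · · · · · · ·
    · · · · · · · · ·
    · · # # # · · · ·
    · · · · · · · · ·
    · · · · · · · · ·
T1:
  2·area = 24  (B↔C swapped to make it positive)
  edge (15, 5)→(0, 8): d=(-15,3) right/bottom  bias=-1
  edge (0, 8)→(7, 5): d=(7,-3) top-left  bias=+0
  edge (7, 5)→(15, 5): d=(8,0) top-left  bias=+0
    (0,2)@(1, 5): e=[42,-18,0] → ·  [on edge]
    (1,2)@(3, 5): e=[36,-12,0] → ·  [on edge]
    (2,2)@(5, 5): e=[30,-6,0] → ·  [on edge]
    (3,2)@(7, 5): e=[24,0,0] → #  [on edge]
    (4,2)@(9, 5): e=[18,6,0] → #  [on edge]
    (5,2)@(11, 5): e=[12,12,0] → #  [on edge]
    (6,2)@(13, 5): e=[6,18,0] → #  [on edge]
    (7,2)@(15, 5): e=[0,24,0] → ·  [on edge]
    (8,2)@(17, 5): e=[-6,30,0] → ·  [on edge]
    (1,3)@(3, 7): e=[6,2,16] → #
    (2,3)@(5, 7): e=[0,8,16] → ·  [on edge]
    (3,3)@(7, 7): e=[-6,14,16] → ·
  covered (5 px):
    · · · · · · · · ·
    · · · · · · · · ·
    · · · # # # # · ·
    · # · · · · · · ·
    · · · · · · · · ·
    · · · · · · · · ·

Z-buffer (winner per pixel, '.' = empty):
  . . . . . . . . .
  . . . . . . . . .
  . . . 1 1 1 1 . .
  . 1 0 0 0 . . . .
  . . . . . . . . .
  . . . . . . . . .

Result: 1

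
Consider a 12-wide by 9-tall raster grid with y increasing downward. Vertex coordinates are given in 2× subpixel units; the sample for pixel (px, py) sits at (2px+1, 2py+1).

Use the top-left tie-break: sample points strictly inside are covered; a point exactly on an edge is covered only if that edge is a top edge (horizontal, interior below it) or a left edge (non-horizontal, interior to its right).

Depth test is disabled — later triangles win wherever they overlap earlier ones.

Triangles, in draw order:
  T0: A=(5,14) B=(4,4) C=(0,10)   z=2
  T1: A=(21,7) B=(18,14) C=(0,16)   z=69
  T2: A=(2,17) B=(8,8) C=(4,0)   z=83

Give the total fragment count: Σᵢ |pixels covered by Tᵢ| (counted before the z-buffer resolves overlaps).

T0:
  2·area = 46  (B↔C swapped to make it positive)
  edge (5, 14)→(0, 10): d=(-5,-4) top-left  bias=+0
  edge (0, 10)→(4, 4): d=(4,-6) top-left  bias=+0
  edge (4, 4)→(5, 14): d=(1,10) right/bottom  bias=-1
    (1,3)@(3, 7): e=[27,6,13] → #
    (2,3)@(5, 7): e=[35,18,-7] → ·
    (0,4)@(1, 9): e=[9,2,35] → #
    (2,4)@(5, 9): e=[25,26,-5] → ·
    (0,5)@(1, 11): e=[-1,10,37] → ·
    (1,5)@(3, 11): e=[7,22,17] → #
    (2,5)@(5, 11): e=[15,34,-3] → ·
    (1,6)@(3, 13): e=[-3,30,19] → ·
  covered (4 px):
    · · · · · · · · · · · ·
    · · · · · · · · · · · ·
    · · · · · · · · · · · ·
    · # · · · · · · · · · ·
    # # · · · · · · · · · ·
    · # · · · · · · · · · ·
    · · · · · · · · · · · ·
    · · · · · · · · · · · ·
    · · · · · · · · · · · ·
T1:
  2·area = 120
  edge (21, 7)→(18, 14): d=(-3,7) right/bottom  bias=-1
  edge (18, 14)→(0, 16): d=(-18,2) right/bottom  bias=-1
  edge (0, 16)→(21, 7): d=(21,-9) top-left  bias=+0
    (10,3)@(21, 7): e=[0,120,0] → ·  [on edge]
    (8,4)@(17, 9): e=[22,92,6] → #
    (9,4)@(19, 9): e=[8,88,24] → #
    (10,4)@(21, 9): e=[-6,84,42] → ·
    (6,5)@(13, 11): e=[44,64,12] → #
    (7,5)@(15, 11): e=[30,60,30] → #
    (10,5)@(21, 11): e=[-12,48,84] → ·
    (3,6)@(7, 13): e=[80,40,0] → #  [on edge]
    (4,6)@(9, 13): e=[66,36,18] → #
    (5,6)@(11, 13): e=[52,32,36] → #
    (9,6)@(19, 13): e=[-4,16,108] → ·
    (1,7)@(3, 15): e=[102,12,6] → #
    (4,7)@(9, 15): e=[60,0,60] → ·  [on edge]
  covered (15 px):
    · · · · · · · · · · · ·
    · · · · · · · · · · · ·
    · · · · · · · · · · · ·
    · · · · · · · · · · · ·
    · · · · · · · · # # · ·
    · · · · · · # # # # · ·
    · · · # # # # # # · · ·
    · # # # · · · · · · · ·
    · · · · · · · · · · · ·
T2:
  2·area = 84  (B↔C swapped to make it positive)
  edge (2, 17)→(4, 0): d=(2,-17) top-left  bias=+0
  edge (4, 0)→(8, 8): d=(4,8) right/bottom  bias=-1
  edge (8, 8)→(2, 17): d=(-6,9) right/bottom  bias=-1
    (2,1)@(5, 3): e=[23,4,57] → #
    (3,1)@(7, 3): e=[57,-12,39] → ·
    (2,2)@(5, 5): e=[27,12,45] → #
    (3,2)@(7, 5): e=[61,-4,27] → ·
    (2,3)@(5, 7): e=[31,20,33] → #
    (3,3)@(7, 7): e=[65,4,15] → #
    (4,3)@(9, 7): e=[99,-12,-3] → ·
    (1,4)@(3, 9): e=[1,44,39] → #
    (4,4)@(9, 9): e=[103,-4,-15] → ·
    (1,5)@(3, 11): e=[5,52,27] → #
    (3,5)@(7, 11): e=[73,20,-9] → ·
    (1,6)@(3, 13): e=[9,60,15] → #
  covered (11 px):
    · · · · · · · · · · · ·
    · · # · · · · · · · · ·
    · · # · · · · · · · · ·
    · · # # · · · · · · · ·
    · # # # · · · · · · · ·
    · # # · · · · · · · · ·
    · # · · · · · · · · · ·
    · # · · · · · · · · · ·
    · · · · · · · · · · · ·

Result: 30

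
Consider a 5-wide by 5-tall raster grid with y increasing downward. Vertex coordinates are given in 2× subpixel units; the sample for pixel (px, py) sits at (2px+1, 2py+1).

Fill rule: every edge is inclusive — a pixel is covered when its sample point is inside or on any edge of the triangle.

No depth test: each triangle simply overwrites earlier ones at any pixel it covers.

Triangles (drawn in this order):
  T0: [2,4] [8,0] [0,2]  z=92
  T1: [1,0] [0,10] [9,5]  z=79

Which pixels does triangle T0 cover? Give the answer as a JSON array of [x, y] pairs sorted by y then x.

T0:
  2·area = 20  (B↔C swapped to make it positive)
  edge (2, 4)→(0, 2): d=(-2,-2) inclusive
  edge (0, 2)→(8, 0): d=(8,-2) inclusive
  edge (8, 0)→(2, 4): d=(-6,4) inclusive
    (2,0)@(5, 1): e=[12,2,6] → X
    (3,0)@(7, 1): e=[16,6,-2] → .
    (0,1)@(1, 3): e=[0,10,10] → X  [on edge]
    (1,1)@(3, 3): e=[4,14,2] → X
    (2,1)@(5, 3): e=[8,18,-6] → .
    (0,2)@(1, 5): e=[-4,26,-2] → .
    (1,2)@(3, 5): e=[0,30,-10] → .  [on edge]
    (2,3)@(5, 7): e=[0,50,-30] → .  [on edge]
    (3,4)@(7, 9): e=[0,70,-50] → .  [on edge]
  covered (3 px):
    . . X . .
    X X . . .
    . . . . .
    . . . . .
    . . . . .
T1:
  2·area = 85  (B↔C swapped to make it positive)
  edge (1, 0)→(9, 5): d=(8,5) inclusive
  edge (9, 5)→(0, 10): d=(-9,5) inclusive
  edge (0, 10)→(1, 0): d=(1,-10) inclusive
    (0,0)@(1, 1): e=[8,76,1] → X
    (1,0)@(3, 1): e=[-2,66,21] → .
    (0,1)@(1, 3): e=[24,58,3] → X
    (1,1)@(3, 3): e=[14,48,23] → X
    (2,1)@(5, 3): e=[4,38,43] → X
    (3,1)@(7, 3): e=[-6,28,63] → .
    (0,2)@(1, 5): e=[40,40,5] → X
    (3,2)@(7, 5): e=[10,10,65] → X
    (4,2)@(9, 5): e=[0,0,85] → X  [on edge]
    (0,3)@(1, 7): e=[56,22,7] → X
    (3,3)@(7, 7): e=[26,-8,67] → .
    (4,3)@(9, 7): e=[16,-18,87] → .
  covered (13 px):
    X . . . .
    X X X . .
    X X X X X
    X X X . .
    X . . . .

Final: [[2,0],[0,1],[1,1]]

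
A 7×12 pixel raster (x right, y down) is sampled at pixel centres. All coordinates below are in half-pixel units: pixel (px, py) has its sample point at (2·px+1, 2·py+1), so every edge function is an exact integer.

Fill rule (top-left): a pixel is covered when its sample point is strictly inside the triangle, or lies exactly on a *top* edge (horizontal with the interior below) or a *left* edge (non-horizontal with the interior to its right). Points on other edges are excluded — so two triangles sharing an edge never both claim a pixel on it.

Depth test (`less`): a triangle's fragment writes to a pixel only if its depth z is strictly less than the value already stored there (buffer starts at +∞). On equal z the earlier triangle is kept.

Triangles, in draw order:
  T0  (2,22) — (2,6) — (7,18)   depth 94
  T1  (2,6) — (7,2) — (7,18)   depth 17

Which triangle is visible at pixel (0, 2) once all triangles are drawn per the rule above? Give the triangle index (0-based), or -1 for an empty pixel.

T0:
  2·area = 80
  edge (2, 22)→(2, 6): d=(0,-16) top-left  bias=+0
  edge (2, 6)→(7, 18): d=(5,12) right/bottom  bias=-1
  edge (7, 18)→(2, 22): d=(-5,4) right/bottom  bias=-1
    (1,4)@(3, 9): e=[16,3,61] → #
    (2,4)@(5, 9): e=[48,-21,53] → ·
    (1,5)@(3, 11): e=[16,13,51] → #
    (2,5)@(5, 11): e=[48,-11,43] → ·
    (1,6)@(3, 13): e=[16,23,41] → #
    (2,6)@(5, 13): e=[48,-1,33] → ·
    (1,7)@(3, 15): e=[16,33,31] → #
    (2,7)@(5, 15): e=[48,9,23] → #
    (3,7)@(7, 15): e=[80,-15,15] → ·
    (1,8)@(3, 17): e=[16,43,21] → #
    (3,8)@(7, 17): e=[80,-5,5] → ·
    (1,9)@(3, 19): e=[16,53,11] → #
  covered (10 px):
    · · · · · · ·
    · · · · · · ·
    · · · · · · ·
    · · · · · · ·
    · # · · · · ·
    · # · · · · ·
    · # · · · · ·
    · # # · · · ·
    · # # · · · ·
    · # # · · · ·
    · # · · · · ·
    · · · · · · ·
T1:
  2·area = 80
  edge (2, 6)→(7, 2): d=(5,-4) top-left  bias=+0
  edge (7, 2)→(7, 18): d=(0,16) right/bottom  bias=-1
  edge (7, 18)→(2, 6): d=(-5,-12) top-left  bias=+0
    (3,0)@(7, 1): e=[-5,0,85] → ·  [on edge]
    (3,1)@(7, 3): e=[5,0,75] → ·  [on edge]
    (2,2)@(5, 5): e=[7,32,41] → #
    (3,2)@(7, 5): e=[15,0,65] → ·  [on edge]
    (1,3)@(3, 7): e=[9,64,7] → #
    (3,3)@(7, 7): e=[25,0,55] → ·  [on edge]
    (1,4)@(3, 9): e=[19,64,-3] → ·
    (2,4)@(5, 9): e=[27,32,21] → #
    (3,4)@(7, 9): e=[35,0,45] → ·  [on edge]
    (2,5)@(5, 11): e=[37,32,11] → #
    (3,5)@(7, 11): e=[45,0,35] → ·  [on edge]
    (2,6)@(5, 13): e=[47,32,1] → #
    (3,6)@(7, 13): e=[55,0,25] → ·  [on edge]
    (3,7)@(7, 15): e=[65,0,15] → ·  [on edge]
    (3,8)@(7, 17): e=[75,0,5] → ·  [on edge]
    (3,9)@(7, 19): e=[85,0,-5] → ·  [on edge]
    (3,10)@(7, 21): e=[95,0,-15] → ·  [on edge]
    (3,11)@(7, 23): e=[105,0,-25] → ·  [on edge]
  covered (6 px):
    · · · · · · ·
    · · · · · · ·
    · · # · · · ·
    · # # · · · ·
    · · # · · · ·
    · · # · · · ·
    · · # · · · ·
    · · · · · · ·
    · · · · · · ·
    · · · · · · ·
    · · · · · · ·
    · · · · · · ·

Z-buffer (winner per pixel, '.' = empty):
  . . . . . . .
  . . . . . . .
  . . 1 . . . .
  . 1 1 . . . .
  . 0 1 . . . .
  . 0 1 . . . .
  . 0 1 . . . .
  . 0 0 . . . .
  . 0 0 . . . .
  . 0 0 . . . .
  . 0 . . . . .
  . . . . . . .

Answer: -1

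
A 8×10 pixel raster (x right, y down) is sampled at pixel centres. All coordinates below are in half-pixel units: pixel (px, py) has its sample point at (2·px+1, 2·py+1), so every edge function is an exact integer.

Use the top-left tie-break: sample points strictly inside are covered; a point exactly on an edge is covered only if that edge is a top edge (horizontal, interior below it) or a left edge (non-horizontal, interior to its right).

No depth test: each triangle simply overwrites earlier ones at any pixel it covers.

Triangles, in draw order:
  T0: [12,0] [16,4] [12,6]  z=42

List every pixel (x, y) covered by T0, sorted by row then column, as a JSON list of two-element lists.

T0:
  2·area = 24
  edge (12, 0)→(16, 4): d=(4,4) right/bottom  bias=-1
  edge (16, 4)→(12, 6): d=(-4,2) right/bottom  bias=-1
  edge (12, 6)→(12, 0): d=(0,-6) top-left  bias=+0
    (6,0)@(13, 1): e=[0,18,6] → ·  [on edge]
    (6,1)@(13, 3): e=[8,10,6] → #
    (7,1)@(15, 3): e=[0,6,18] → ·  [on edge]
    (6,2)@(13, 5): e=[16,2,6] → #
    (7,2)@(15, 5): e=[8,-2,18] → ·
    (6,3)@(13, 7): e=[24,-6,6] → ·
  covered (2 px):
    · · · · · · · ·
    · · · · · · # ·
    · · · · · · # ·
    · · · · · · · ·
    · · · · · · · ·
    · · · · · · · ·
    · · · · · · · ·
    · · · · · · · ·
    · · · · · · · ·
    · · · · · · · ·

Answer: [[6,1],[6,2]]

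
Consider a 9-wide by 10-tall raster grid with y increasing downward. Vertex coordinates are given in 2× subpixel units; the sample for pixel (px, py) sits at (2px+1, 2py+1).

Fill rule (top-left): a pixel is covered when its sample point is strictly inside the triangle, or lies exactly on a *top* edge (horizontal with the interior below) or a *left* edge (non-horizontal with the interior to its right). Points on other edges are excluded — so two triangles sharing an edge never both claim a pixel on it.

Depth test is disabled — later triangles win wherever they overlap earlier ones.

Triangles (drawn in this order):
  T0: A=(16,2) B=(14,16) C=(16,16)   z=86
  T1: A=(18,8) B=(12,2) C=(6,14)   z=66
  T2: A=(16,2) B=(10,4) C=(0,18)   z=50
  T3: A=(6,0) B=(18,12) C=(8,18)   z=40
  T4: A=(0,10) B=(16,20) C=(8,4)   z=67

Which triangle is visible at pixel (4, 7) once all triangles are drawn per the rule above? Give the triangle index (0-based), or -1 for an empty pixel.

T0:
  2·area = 28  (B↔C swapped to make it positive)
  edge (16, 2)→(16, 16): d=(0,14) right/bottom  bias=-1
  edge (16, 16)→(14, 16): d=(-2,0) right/bottom  bias=-1
  edge (14, 16)→(16, 2): d=(2,-14) top-left  bias=+0
    (7,4)@(15, 9): e=[14,14,0] → █  [on edge]
    (8,4)@(17, 9): e=[-14,14,28] → ·
    (7,5)@(15, 11): e=[14,10,4] → █
    (8,5)@(17, 11): e=[-14,10,32] → ·
    (7,6)@(15, 13): e=[14,6,8] → █
    (8,6)@(17, 13): e=[-14,6,36] → ·
    (7,7)@(15, 15): e=[14,2,12] → █
    (8,7)@(17, 15): e=[-14,2,40] → ·
    (7,8)@(15, 17): e=[14,-2,16] → ·
  covered (4 px):
    · · · · · · · · ·
    · · · · · · · · ·
    · · · · · · · · ·
    · · · · · · · · ·
    · · · · · · · █ ·
    · · · · · · · █ ·
    · · · · · · · █ ·
    · · · · · · · █ ·
    · · · · · · · · ·
    · · · · · · · · ·
T1:
  2·area = 108  (B↔C swapped to make it positive)
  edge (18, 8)→(6, 14): d=(-12,6) right/bottom  bias=-1
  edge (6, 14)→(12, 2): d=(6,-12) top-left  bias=+0
  edge (12, 2)→(18, 8): d=(6,6) right/bottom  bias=-1
    (5,0)@(11, 1): e=[126,-18,0] → ·  [on edge]
    (6,1)@(13, 3): e=[90,18,0] → ·  [on edge]
    (5,2)@(11, 5): e=[78,6,24] → █
    (6,2)@(13, 5): e=[66,30,12] → █
    (7,2)@(15, 5): e=[54,54,0] → ·  [on edge]
    (5,3)@(11, 7): e=[54,18,36] → █
    (7,3)@(15, 7): e=[30,66,12] → █
    (8,3)@(17, 7): e=[18,90,0] → ·  [on edge]
    (4,4)@(9, 9): e=[42,6,60] → █
    (8,4)@(17, 9): e=[-6,102,12] → ·
    (4,5)@(9, 11): e=[18,18,72] → █
    (6,5)@(13, 11): e=[-6,66,48] → ·
  covered (12 px):
    · · · · · · · · ·
    · · · · · · · · ·
    · · · · · █ █ · ·
    · · · · · █ █ █ ·
    · · · · █ █ █ █ ·
    · · · · █ █ · · ·
    · · · █ · · · · ·
    · · · · · · · · ·
    · · · · · · · · ·
    · · · · · · · · ·
T2:
  2·area = 64  (B↔C swapped to make it positive)
  edge (16, 2)→(0, 18): d=(-16,16) right/bottom  bias=-1
  edge (0, 18)→(10, 4): d=(10,-14) top-left  bias=+0
  edge (10, 4)→(16, 2): d=(6,-2) top-left  bias=+0
    (8,0)@(17, 1): e=[0,68,-4] → ·  [on edge]
    (6,1)@(13, 3): e=[32,32,0] → █  [on edge]
    (7,1)@(15, 3): e=[0,60,4] → ·  [on edge]
    (3,2)@(7, 5): e=[96,-32,0] → ·  [on edge]
    (5,2)@(11, 5): e=[32,24,8] → █
    (6,2)@(13, 5): e=[0,52,12] → ·  [on edge]
    (0,3)@(1, 7): e=[160,-96,0] → ·  [on edge]
    (4,3)@(9, 7): e=[32,16,16] → █
    (5,3)@(11, 7): e=[0,44,20] → ·  [on edge]
    (3,4)@(7, 9): e=[32,8,24] → █
    (4,4)@(9, 9): e=[0,36,28] → ·  [on edge]
    (2,5)@(5, 11): e=[32,0,32] → █  [on edge]
    (3,5)@(7, 11): e=[0,28,36] → ·  [on edge]
    (2,6)@(5, 13): e=[0,20,44] → ·  [on edge]
    (1,7)@(3, 15): e=[0,12,52] → ·  [on edge]
    (0,8)@(1, 17): e=[0,4,60] → ·  [on edge]
  covered (5 px):
    · · · · · · · · ·
    · · · · · · █ · ·
    · · · · · █ · · ·
    · · · · █ · · · ·
    · · · █ · · · · ·
    · · █ · · · · · ·
    · · · · · · · · ·
    · · · · · · · · ·
    · · · · · · · · ·
    · · · · · · · · ·
T3:
  2·area = 192
  edge (6, 0)→(18, 12): d=(12,12) right/bottom  bias=-1
  edge (18, 12)→(8, 18): d=(-10,6) right/bottom  bias=-1
  edge (8, 18)→(6, 0): d=(-2,-18) top-left  bias=+0
    (3,0)@(7, 1): e=[0,176,16] → ·  [on edge]
    (3,1)@(7, 3): e=[24,156,12] → █
    (4,1)@(9, 3): e=[0,144,48] → ·  [on edge]
    (3,2)@(7, 5): e=[48,136,8] → █
    (4,2)@(9, 5): e=[24,124,44] → █
    (5,2)@(11, 5): e=[0,112,80] → ·  [on edge]
    (3,3)@(7, 7): e=[72,116,4] → █
    (5,3)@(11, 7): e=[24,92,76] → █
    (6,3)@(13, 7): e=[0,80,112] → ·  [on edge]
    (3,4)@(7, 9): e=[96,96,0] → █  [on edge]
    (6,4)@(13, 9): e=[24,60,108] → █
    (7,4)@(15, 9): e=[0,48,144] → ·  [on edge]
    (8,5)@(17, 11): e=[0,16,176] → ·  [on edge]
    (6,7)@(13, 15): e=[96,0,96] → ·  [on edge]
  covered (21 px):
    · · · · · · · · ·
    · · · █ · · · · ·
    · · · █ █ · · · ·
    · · · █ █ █ · · ·
    · · · █ █ █ █ · ·
    · · · · █ █ █ █ ·
    · · · · █ █ █ █ ·
    · · · · █ █ · · ·
    · · · · █ · · · ·
    · · · · · · · · ·
T4:
  2·area = 176  (B↔C swapped to make it positive)
  edge (0, 10)→(8, 4): d=(8,-6) top-left  bias=+0
  edge (8, 4)→(16, 20): d=(8,16) right/bottom  bias=-1
  edge (16, 20)→(0, 10): d=(-16,-10) top-left  bias=+0
    (3,2)@(7, 5): e=[2,24,150] → █
    (4,2)@(9, 5): e=[14,-8,170] → ·
    (2,3)@(5, 7): e=[6,72,98] → █
    (4,3)@(9, 7): e=[30,8,138] → █
    (5,3)@(11, 7): e=[42,-24,158] → ·
    (1,4)@(3, 9): e=[10,120,46] → █
    (5,4)@(11, 9): e=[58,-8,126] → ·
    (1,5)@(3, 11): e=[26,136,14] → █
    (5,5)@(11, 11): e=[74,8,94] → █
    (6,5)@(13, 11): e=[86,-24,114] → ·
    (1,6)@(3, 13): e=[42,152,-18] → ·
    (2,6)@(5, 13): e=[54,120,2] → █
  covered (22 px):
    · · · · · · · · ·
    · · · · · · · · ·
    · · · █ · · · · ·
    · · █ █ █ · · · ·
    · █ █ █ █ · · · ·
    · █ █ █ █ █ · · ·
    · · █ █ █ █ · · ·
    · · · · █ █ █ · ·
    · · · · · · █ · ·
    · · · · · · · █ ·

Z-buffer (winner per pixel, '.' = empty):
  . . . . . . . . .
  . . . 3 . . 2 . .
  . . . 4 3 2 1 . .
  . . 4 4 4 3 1 1 .
  . 4 4 4 4 3 3 1 .
  . 4 4 4 4 4 3 3 .
  . . 4 4 4 4 3 3 .
  . . . . 4 4 4 0 .
  . . . . 3 . 4 . .
  . . . . . . . 4 .

Result: 4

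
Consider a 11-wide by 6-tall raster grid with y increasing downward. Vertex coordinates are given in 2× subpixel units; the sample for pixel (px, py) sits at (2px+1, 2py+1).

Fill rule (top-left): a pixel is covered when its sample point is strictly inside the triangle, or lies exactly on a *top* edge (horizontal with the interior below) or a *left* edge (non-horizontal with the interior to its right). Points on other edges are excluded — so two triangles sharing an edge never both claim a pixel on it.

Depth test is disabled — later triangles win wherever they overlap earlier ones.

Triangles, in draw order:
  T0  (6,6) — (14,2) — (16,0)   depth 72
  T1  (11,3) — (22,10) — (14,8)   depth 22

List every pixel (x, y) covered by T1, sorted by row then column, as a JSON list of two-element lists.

T0:
  2·area = 8  (B↔C swapped to make it positive)
  edge (6, 6)→(16, 0): d=(10,-6) top-left  bias=+0
  edge (16, 0)→(14, 2): d=(-2,2) right/bottom  bias=-1
  edge (14, 2)→(6, 6): d=(-8,4) right/bottom  bias=-1
    (7,0)@(15, 1): e=[4,0,4] → .  [on edge]
    (5,1)@(11, 3): e=[0,4,4] → X  [on edge]
    (6,1)@(13, 3): e=[12,0,-4] → .  [on edge]
    (5,2)@(11, 5): e=[20,0,-12] → .  [on edge]
    (4,3)@(9, 7): e=[28,0,-20] → .  [on edge]
    (0,4)@(1, 9): e=[0,12,-4] → .  [on edge]
    (3,4)@(7, 9): e=[36,0,-28] → .  [on edge]
    (2,5)@(5, 11): e=[44,0,-36] → .  [on edge]
  covered (1 px):
    . . . . . . . . . . .
    . . . . . X . . . . .
    . . . . . . . . . . .
    . . . . . . . . . . .
    . . . . . . . . . . .
    . . . . . . . . . . .
T1:
  2·area = 34
  edge (11, 3)→(22, 10): d=(11,7) right/bottom  bias=-1
  edge (22, 10)→(14, 8): d=(-8,-2) top-left  bias=+0
  edge (14, 8)→(11, 3): d=(-3,-5) top-left  bias=+0
    (5,1)@(11, 3): e=[0,34,0] → .  [on edge]
    (6,2)@(13, 5): e=[8,22,4] → X
    (7,2)@(15, 5): e=[-6,26,14] → .
    (6,3)@(13, 7): e=[30,6,-2] → .
    (7,3)@(15, 7): e=[16,10,8] → X
    (8,3)@(17, 7): e=[2,14,18] → X
    (9,3)@(19, 7): e=[-12,18,28] → .
    (7,4)@(15, 9): e=[38,-6,2] → .
    (8,4)@(17, 9): e=[24,-2,12] → .
    (9,4)@(19, 9): e=[10,2,22] → X
    (10,4)@(21, 9): e=[-4,6,32] → .
    (9,5)@(19, 11): e=[32,-14,16] → .
  covered (4 px):
    . . . . . . . . . . .
    . . . . . . . . . . .
    . . . . . . X . . . .
    . . . . . . . X X . .
    . . . . . . . . . X .
    . . . . . . . . . . .

Answer: [[6,2],[7,3],[8,3],[9,4]]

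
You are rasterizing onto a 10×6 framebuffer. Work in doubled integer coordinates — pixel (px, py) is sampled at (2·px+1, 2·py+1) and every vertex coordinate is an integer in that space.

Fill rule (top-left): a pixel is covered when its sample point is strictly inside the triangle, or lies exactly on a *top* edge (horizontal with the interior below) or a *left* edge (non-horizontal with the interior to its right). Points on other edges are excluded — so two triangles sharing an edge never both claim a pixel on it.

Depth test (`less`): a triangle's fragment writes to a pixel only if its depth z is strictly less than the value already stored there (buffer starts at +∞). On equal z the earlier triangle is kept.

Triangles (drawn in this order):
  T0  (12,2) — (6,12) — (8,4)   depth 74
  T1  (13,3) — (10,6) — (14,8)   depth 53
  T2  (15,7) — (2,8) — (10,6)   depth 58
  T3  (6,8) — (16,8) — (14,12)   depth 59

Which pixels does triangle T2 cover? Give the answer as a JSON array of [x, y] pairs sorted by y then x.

T0:
  2·area = 28
  edge (12, 2)→(6, 12): d=(-6,10) right/bottom  bias=-1
  edge (6, 12)→(8, 4): d=(2,-8) top-left  bias=+0
  edge (8, 4)→(12, 2): d=(4,-2) top-left  bias=+0
    (5,1)@(11, 3): e=[4,22,2] → █
    (6,1)@(13, 3): e=[-16,38,6] → ·
    (4,2)@(9, 5): e=[12,10,6] → █
    (5,2)@(11, 5): e=[-8,26,10] → ·
    (4,3)@(9, 7): e=[0,14,14] → ·  [on edge]
    (3,4)@(7, 9): e=[8,2,18] → █
    (4,4)@(9, 9): e=[-12,18,22] → ·
    (3,5)@(7, 11): e=[-4,6,26] → ·
  covered (3 px):
    · · · · · · · · · ·
    · · · · · █ · · · ·
    · · · · █ · · · · ·
    · · · · · · · · · ·
    · · · █ · · · · · ·
    · · · · · · · · · ·
T1:
  2·area = 18  (B↔C swapped to make it positive)
  edge (13, 3)→(14, 8): d=(1,5) right/bottom  bias=-1
  edge (14, 8)→(10, 6): d=(-4,-2) top-left  bias=+0
  edge (10, 6)→(13, 3): d=(3,-3) top-left  bias=+0
    (7,0)@(15, 1): e=[-12,30,0] → ·  [on edge]
    (6,1)@(13, 3): e=[0,18,0] → ·  [on edge]
    (5,2)@(11, 5): e=[12,6,0] → █  [on edge]
    (6,2)@(13, 5): e=[2,10,6] → █
    (7,2)@(15, 5): e=[-8,14,12] → ·
    (4,3)@(9, 7): e=[24,-6,0] → ·  [on edge]
    (5,3)@(11, 7): e=[14,-2,6] → ·
    (6,3)@(13, 7): e=[4,2,12] → █
    (7,3)@(15, 7): e=[-6,6,18] → ·
    (3,4)@(7, 9): e=[36,-18,0] → ·  [on edge]
    (6,4)@(13, 9): e=[6,-6,18] → ·
    (2,5)@(5, 11): e=[48,-30,0] → ·  [on edge]
  covered (3 px):
    · · · · · · · · · ·
    · · · · · · · · · ·
    · · · · · █ █ · · ·
    · · · · · · █ · · ·
    · · · · · · · · · ·
    · · · · · · · · · ·
T2:
  2·area = 18
  edge (15, 7)→(2, 8): d=(-13,1) right/bottom  bias=-1
  edge (2, 8)→(10, 6): d=(8,-2) top-left  bias=+0
  edge (10, 6)→(15, 7): d=(5,1) right/bottom  bias=-1
    (2,2)@(5, 5): e=[36,-18,0] → ·  [on edge]
    (3,3)@(7, 7): e=[8,2,8] → █
    (4,3)@(9, 7): e=[6,6,6] → █
    (5,3)@(11, 7): e=[4,10,4] → █
    (6,3)@(13, 7): e=[2,14,2] → █
    (7,3)@(15, 7): e=[0,18,0] → ·  [on edge]
    (3,4)@(7, 9): e=[-18,18,18] → ·
    (4,4)@(9, 9): e=[-20,22,16] → ·
    (5,4)@(11, 9): e=[-22,26,14] → ·
    (6,4)@(13, 9): e=[-24,30,12] → ·
  covered (4 px):
    · · · · · · · · · ·
    · · · · · · · · · ·
    · · · · · · · · · ·
    · · · █ █ █ █ · · ·
    · · · · · · · · · ·
    · · · · · · · · · ·
T3:
  2·area = 40
  edge (6, 8)→(16, 8): d=(10,0) top-left  bias=+0
  edge (16, 8)→(14, 12): d=(-2,4) right/bottom  bias=-1
  edge (14, 12)→(6, 8): d=(-8,-4) top-left  bias=+0
    (4,4)@(9, 9): e=[10,26,4] → █
    (5,4)@(11, 9): e=[10,18,12] → █
    (6,4)@(13, 9): e=[10,10,20] → █
    (7,4)@(15, 9): e=[10,2,28] → █
    (8,4)@(17, 9): e=[10,-6,36] → ·
    (4,5)@(9, 11): e=[30,22,-12] → ·
    (5,5)@(11, 11): e=[30,14,-4] → ·
    (6,5)@(13, 11): e=[30,6,4] → █
    (7,5)@(15, 11): e=[30,-2,12] → ·
  covered (5 px):
    · · · · · · · · · ·
    · · · · · · · · · ·
    · · · · · · · · · ·
    · · · · · · · · · ·
    · · · · █ █ █ █ · ·
    · · · · · · █ · · ·

Final: [[3,3],[4,3],[5,3],[6,3]]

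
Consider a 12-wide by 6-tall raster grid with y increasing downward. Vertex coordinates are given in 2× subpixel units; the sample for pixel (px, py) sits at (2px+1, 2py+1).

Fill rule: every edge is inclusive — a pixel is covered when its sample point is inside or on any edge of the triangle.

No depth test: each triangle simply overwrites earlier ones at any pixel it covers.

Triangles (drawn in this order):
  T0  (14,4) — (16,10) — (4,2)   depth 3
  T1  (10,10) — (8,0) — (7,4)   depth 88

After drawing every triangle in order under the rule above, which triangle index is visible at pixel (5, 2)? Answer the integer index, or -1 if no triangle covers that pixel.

T0:
  2·area = 56
  edge (14, 4)→(16, 10): d=(2,6) inclusive
  edge (16, 10)→(4, 2): d=(-12,-8) inclusive
  edge (4, 2)→(14, 4): d=(10,2) inclusive
    (6,0)@(13, 1): e=[0,84,-28] → ·  [on edge]
    (3,1)@(7, 3): e=[40,12,4] → #
    (4,1)@(9, 3): e=[28,28,0] → #  [on edge]
    (5,1)@(11, 3): e=[16,44,-4] → ·
    (3,2)@(7, 5): e=[44,-12,24] → ·
    (4,2)@(9, 5): e=[32,4,20] → #
    (5,2)@(11, 5): e=[20,20,16] → #
    (6,2)@(13, 5): e=[8,36,12] → #
    (7,2)@(15, 5): e=[-4,52,8] → ·
    (9,2)@(19, 5): e=[-28,84,0] → ·  [on edge]
    (4,3)@(9, 7): e=[36,-20,40] → ·
    (5,3)@(11, 7): e=[24,-4,36] → ·
    (7,3)@(15, 7): e=[0,28,28] → #  [on edge]
  covered (8 px):
    · · · · · · · · · · · ·
    · · · # # · · · · · · ·
    · · · · # # # · · · · ·
    · · · · · · # # · · · ·
    · · · · · · · # · · · ·
    · · · · · · · · · · · ·
T1:
  2·area = 18  (B↔C swapped to make it positive)
  edge (10, 10)→(7, 4): d=(-3,-6) inclusive
  edge (7, 4)→(8, 0): d=(1,-4) inclusive
  edge (8, 0)→(10, 10): d=(2,10) inclusive
    (4,2)@(9, 5): e=[9,9,0] → #  [on edge]
    (5,2)@(11, 5): e=[21,17,-20] → ·
    (4,3)@(9, 7): e=[3,11,4] → #
    (5,3)@(11, 7): e=[15,19,-16] → ·
    (4,4)@(9, 9): e=[-3,13,8] → ·
  covered (2 px):
    · · · · · · · · · · · ·
    · · · · · · · · · · · ·
    · · · · # · · · · · · ·
    · · · · # · · · · · · ·
    · · · · · · · · · · · ·
    · · · · · · · · · · · ·

Z-buffer (winner per pixel, '.' = empty):
  . . . . . . . . . . . .
  . . . 0 0 . . . . . . .
  . . . . 1 0 0 . . . . .
  . . . . 1 . 0 0 . . . .
  . . . . . . . 0 . . . .
  . . . . . . . . . . . .

Answer: 0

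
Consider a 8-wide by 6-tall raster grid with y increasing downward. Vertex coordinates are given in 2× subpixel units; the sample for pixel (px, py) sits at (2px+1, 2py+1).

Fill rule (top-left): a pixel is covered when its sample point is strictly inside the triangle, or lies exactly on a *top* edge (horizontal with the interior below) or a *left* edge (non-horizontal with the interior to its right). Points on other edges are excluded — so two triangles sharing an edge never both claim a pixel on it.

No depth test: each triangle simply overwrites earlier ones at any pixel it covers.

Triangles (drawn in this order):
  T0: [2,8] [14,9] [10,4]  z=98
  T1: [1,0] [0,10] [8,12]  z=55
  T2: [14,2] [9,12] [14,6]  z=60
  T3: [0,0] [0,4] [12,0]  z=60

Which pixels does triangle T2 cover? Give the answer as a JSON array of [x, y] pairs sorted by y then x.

T0:
  2·area = 56  (B↔C swapped to make it positive)
  edge (2, 8)→(10, 4): d=(8,-4) top-left  bias=+0
  edge (10, 4)→(14, 9): d=(4,5) right/bottom  bias=-1
  edge (14, 9)→(2, 8): d=(-12,-1) top-left  bias=+0
    (4,2)@(9, 5): e=[4,9,43] → X
    (5,2)@(11, 5): e=[12,-1,45] → .
    (2,3)@(5, 7): e=[4,37,15] → X
    (3,3)@(7, 7): e=[12,27,17] → X
    (5,3)@(11, 7): e=[28,7,21] → X
    (6,3)@(13, 7): e=[36,-3,23] → .
    (2,4)@(5, 9): e=[20,45,-9] → .
    (3,4)@(7, 9): e=[28,35,-7] → .
    (4,4)@(9, 9): e=[36,25,-5] → .
    (5,4)@(11, 9): e=[44,15,-3] → .
  covered (5 px):
    . . . . . . . .
    . . . . . . . .
    . . . . X . . .
    . . X X X X . .
    . . . . . . . .
    . . . . . . . .
T1:
  2·area = 82  (B↔C swapped to make it positive)
  edge (1, 0)→(8, 12): d=(7,12) right/bottom  bias=-1
  edge (8, 12)→(0, 10): d=(-8,-2) top-left  bias=+0
  edge (0, 10)→(1, 0): d=(1,-10) top-left  bias=+0
    (0,0)@(1, 1): e=[7,74,1] → X
    (1,0)@(3, 1): e=[-17,78,21] → .
    (0,1)@(1, 3): e=[21,58,3] → X
    (1,1)@(3, 3): e=[-3,62,23] → .
    (0,2)@(1, 5): e=[35,42,5] → X
    (1,2)@(3, 5): e=[11,46,25] → X
    (2,2)@(5, 5): e=[-13,50,45] → .
    (0,3)@(1, 7): e=[49,26,7] → X
    (2,3)@(5, 7): e=[1,34,47] → X
    (3,3)@(7, 7): e=[-23,38,67] → .
    (0,4)@(1, 9): e=[63,10,9] → X
    (3,4)@(7, 9): e=[-9,22,69] → .
  covered (12 px):
    X . . . . . . .
    X . . . . . . .
    X X . . . . . .
    X X X . . . . .
    X X X . . . . .
    . . X X . . . .
T2:
  2·area = 20  (B↔C swapped to make it positive)
  edge (14, 2)→(14, 6): d=(0,4) right/bottom  bias=-1
  edge (14, 6)→(9, 12): d=(-5,6) right/bottom  bias=-1
  edge (9, 12)→(14, 2): d=(5,-10) top-left  bias=+0
    (6,2)@(13, 5): e=[4,11,5] → X
    (7,2)@(15, 5): e=[-4,-1,25] → .
    (6,3)@(13, 7): e=[4,1,15] → X
    (7,3)@(15, 7): e=[-4,-11,35] → .
    (5,4)@(11, 9): e=[12,3,5] → X
    (6,4)@(13, 9): e=[4,-9,25] → .
    (5,5)@(11, 11): e=[12,-7,15] → .
  covered (3 px):
    . . . . . . . .
    . . . . . . . .
    . . . . . . X .
    . . . . . . X .
    . . . . . X . .
    . . . . . . . .
T3:
  2·area = 48  (B↔C swapped to make it positive)
  edge (0, 0)→(12, 0): d=(12,0) top-left  bias=+0
  edge (12, 0)→(0, 4): d=(-12,4) right/bottom  bias=-1
  edge (0, 4)→(0, 0): d=(0,-4) top-left  bias=+0
    (0,0)@(1, 1): e=[12,32,4] → X
    (1,0)@(3, 1): e=[12,24,12] → X
    (2,0)@(5, 1): e=[12,16,20] → X
    (3,0)@(7, 1): e=[12,8,28] → X
    (4,0)@(9, 1): e=[12,0,36] → .  [on edge]
    (0,1)@(1, 3): e=[36,8,4] → X
    (1,1)@(3, 3): e=[36,0,12] → .  [on edge]
    (2,1)@(5, 3): e=[36,-8,20] → .
    (3,1)@(7, 3): e=[36,-16,28] → .
    (0,2)@(1, 5): e=[60,-16,4] → .
  covered (5 px):
    X X X X . . . .
    X . . . . . . .
    . . . . . . . .
    . . . . . . . .
    . . . . . . . .
    . . . . . . . .

Final: [[6,2],[6,3],[5,4]]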